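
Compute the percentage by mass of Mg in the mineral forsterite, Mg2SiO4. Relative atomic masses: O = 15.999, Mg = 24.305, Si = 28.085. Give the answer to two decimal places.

34.55 mass %

Formula mass = 2·24.305 + 1·28.085 + 4·15.999 = 140.691 g/mol, of which 48.610 g is Mg.
So Mg makes up 48.610/140.691 = 0.3455 of the mass, i.e. 34.55%.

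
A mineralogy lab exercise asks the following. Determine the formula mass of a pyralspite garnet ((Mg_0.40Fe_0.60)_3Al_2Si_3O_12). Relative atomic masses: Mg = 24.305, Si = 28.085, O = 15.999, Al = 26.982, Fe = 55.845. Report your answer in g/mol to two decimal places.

459.89 g/mol

The formula mass is the sum 1.20·24.305 + 1.80·55.845 + 2·26.982 + 3·28.085 + 12·15.999.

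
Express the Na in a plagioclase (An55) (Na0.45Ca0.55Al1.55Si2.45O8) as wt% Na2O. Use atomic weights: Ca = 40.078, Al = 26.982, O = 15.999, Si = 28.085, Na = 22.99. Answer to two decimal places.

5.15 wt%

Formula mass = 271.011 g/mol.
0.45 Na → 0.2250 mol Na2O per formula unit; M(Na2O) = 61.979, so Na2O mass = 13.945 g.
13.945/271.011 × 100 = 5.15 wt%.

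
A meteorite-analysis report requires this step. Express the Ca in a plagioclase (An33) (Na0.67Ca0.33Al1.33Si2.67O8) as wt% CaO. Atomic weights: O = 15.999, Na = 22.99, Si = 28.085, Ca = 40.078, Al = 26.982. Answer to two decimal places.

M(Na0.67Ca0.33Al1.33Si2.67O8) = 267.494 g/mol; M(CaO) = 56.077 g/mol.
Moles CaO per formula unit = 0.33 Ca ÷ 1 = 0.3300.
CaO fraction = (0.3300 × 56.077) / 267.494 = 18.505/267.494 = 0.0692.

6.92 wt%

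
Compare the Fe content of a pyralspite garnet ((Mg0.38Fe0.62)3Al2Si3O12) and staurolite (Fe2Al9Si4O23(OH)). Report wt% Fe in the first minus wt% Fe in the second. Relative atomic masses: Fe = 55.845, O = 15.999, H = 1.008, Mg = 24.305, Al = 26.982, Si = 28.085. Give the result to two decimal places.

9.38 percentage points

First mineral: 103.872 g Fe in 461.786 g formula = 22.49 wt% Fe.
Second mineral: 111.690 g Fe in 851.852 g formula = 13.11 wt% Fe.
22.49% − 13.11% gives a difference of 9.38 percentage points.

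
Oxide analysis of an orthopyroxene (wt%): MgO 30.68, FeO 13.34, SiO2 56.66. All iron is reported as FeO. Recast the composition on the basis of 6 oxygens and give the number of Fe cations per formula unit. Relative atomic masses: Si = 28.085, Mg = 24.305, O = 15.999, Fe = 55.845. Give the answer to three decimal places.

30.68 wt% MgO ÷ 40.304 g/mol = 0.76121 mol, giving 0.76121 Mg and 0.76121 O.
13.34 wt% FeO ÷ 71.844 g/mol = 0.18568 mol, giving 0.18568 Fe and 0.18568 O.
56.66 wt% SiO2 ÷ 60.083 g/mol = 0.94303 mol, giving 0.94303 Si and 1.88606 O.
Oxygen sums to 2.83295; scaling by 6/2.83295 = 2.11793 puts the formula on 6 O.
Fe: 0.18568 × 2.11793 = 0.393 atoms per formula unit.

0.393 Fe apfu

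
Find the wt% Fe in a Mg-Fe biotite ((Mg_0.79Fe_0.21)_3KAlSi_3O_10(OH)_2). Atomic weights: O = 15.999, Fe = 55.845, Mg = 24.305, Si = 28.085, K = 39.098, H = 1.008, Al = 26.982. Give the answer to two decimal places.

8.05 weight percent

Formula mass = 2.37·24.305 + 0.63·55.845 + 1·39.098 + 1·26.982 + 3·28.085 + 12·15.999 + 2·1.008 = 437.124 g/mol, of which 35.182 g is Fe.
So Fe makes up 35.182/437.124 = 0.0805 of the mass, i.e. 8.05%.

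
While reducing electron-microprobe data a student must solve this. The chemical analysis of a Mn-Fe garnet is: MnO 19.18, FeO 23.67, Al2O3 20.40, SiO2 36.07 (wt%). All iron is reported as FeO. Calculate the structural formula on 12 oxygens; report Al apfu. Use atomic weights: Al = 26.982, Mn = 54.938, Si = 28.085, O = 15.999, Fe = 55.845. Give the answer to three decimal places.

2.000 Al apfu

MnO (M=70.937): mol = 0.27038; Mn = 0.27038, O = 0.27038.
FeO (M=71.844): mol = 0.32946; Fe = 0.32946, O = 0.32946.
Al2O3 (M=101.961): mol = 0.20008; Al = 0.40016, O = 0.60024.
SiO2 (M=60.083): mol = 0.60034; Si = 0.60034, O = 1.20068.
ΣO = 2.40076; factor = 12/ΣO = 4.99842.
Al apfu = 0.40016 × 4.99842 = 2.000.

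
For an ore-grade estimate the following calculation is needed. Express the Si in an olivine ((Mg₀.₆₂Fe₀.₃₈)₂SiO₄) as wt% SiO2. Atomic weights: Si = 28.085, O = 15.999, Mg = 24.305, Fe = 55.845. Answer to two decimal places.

M((Mg₀.₆₂Fe₀.₃₈)₂SiO₄) = 164.661 g/mol; M(SiO2) = 60.083 g/mol.
Moles SiO2 per formula unit = 1 Si ÷ 1 = 1.0000.
SiO2 fraction = (1.0000 × 60.083) / 164.661 = 60.083/164.661 = 0.3649.

36.49 wt%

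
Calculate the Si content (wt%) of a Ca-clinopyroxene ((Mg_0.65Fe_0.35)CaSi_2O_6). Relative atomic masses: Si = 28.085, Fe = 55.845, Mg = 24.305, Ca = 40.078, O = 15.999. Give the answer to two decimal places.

24.68 wt%

M((Mg_0.65Fe_0.35)CaSi_2O_6) = 227.586 g/mol.
Si contributes 2 × 28.085 = 56.170 g per mole.
56.170/227.586 = 0.2468 → 24.68%.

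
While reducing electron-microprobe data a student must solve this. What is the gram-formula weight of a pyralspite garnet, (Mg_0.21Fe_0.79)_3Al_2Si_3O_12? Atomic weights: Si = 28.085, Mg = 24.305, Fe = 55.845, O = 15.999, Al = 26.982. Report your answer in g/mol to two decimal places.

477.87 g/mol

M = 0.63×24.305 + 2.37×55.845 + 2×26.982 + 3×28.085 + 12×15.999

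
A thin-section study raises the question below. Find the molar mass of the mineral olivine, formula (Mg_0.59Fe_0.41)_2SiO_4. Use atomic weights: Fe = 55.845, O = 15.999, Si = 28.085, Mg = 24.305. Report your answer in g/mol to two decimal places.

Mg: 1.18 × 24.305 = 28.6799
Fe: 0.82 × 55.845 = 45.7929
Si: 1 × 28.085 = 28.0850
O: 4 × 15.999 = 63.9960
Summing the contributions gives the formula mass.

166.55 g/mol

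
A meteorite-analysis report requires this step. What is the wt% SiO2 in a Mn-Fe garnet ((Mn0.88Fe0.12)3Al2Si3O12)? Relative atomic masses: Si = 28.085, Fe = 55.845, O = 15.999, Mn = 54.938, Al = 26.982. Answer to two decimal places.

Formula mass = 495.348 g/mol.
3 Si → 3.0000 mol SiO2 per formula unit; M(SiO2) = 60.083, so SiO2 mass = 180.249 g.
180.249/495.348 × 100 = 36.39 wt%.

36.39 wt%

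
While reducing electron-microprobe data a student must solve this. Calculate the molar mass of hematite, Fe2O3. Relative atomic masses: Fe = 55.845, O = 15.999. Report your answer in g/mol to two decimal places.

159.69 g/mol

Fe: 2 × 55.845 = 111.6900
O: 3 × 15.999 = 47.9970
Summing the contributions gives the formula mass.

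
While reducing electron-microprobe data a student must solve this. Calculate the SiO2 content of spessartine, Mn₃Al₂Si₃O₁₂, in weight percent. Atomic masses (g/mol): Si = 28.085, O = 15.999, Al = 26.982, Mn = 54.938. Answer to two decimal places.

36.41 wt%

Molar mass of Mn₃Al₂Si₃O₁₂ = 3*54.938 + 2*26.982 + 3*28.085 + 12*15.999 = 495.021 g/mol.
Each formula unit contains 3 Si, equivalent to 3/1 = 3.0000 mol SiO2.
M(SiO2) = 1×28.085 + 2×15.999 = 60.083 g/mol.
Mass of SiO2 per formula unit = 3.0000 × 60.083 = 180.249 g.
SiO2 wt% = 180.249 / 495.021 × 100 = 36.41%.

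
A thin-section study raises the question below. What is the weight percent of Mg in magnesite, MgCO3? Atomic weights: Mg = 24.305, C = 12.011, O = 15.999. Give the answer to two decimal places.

28.83 wt%

Formula mass = 1×24.305 + 1×12.011 + 3×15.999 = 84.313 g/mol, of which 24.305 g is Mg.
So Mg makes up 24.305/84.313 = 0.2883 of the mass, i.e. 28.83%.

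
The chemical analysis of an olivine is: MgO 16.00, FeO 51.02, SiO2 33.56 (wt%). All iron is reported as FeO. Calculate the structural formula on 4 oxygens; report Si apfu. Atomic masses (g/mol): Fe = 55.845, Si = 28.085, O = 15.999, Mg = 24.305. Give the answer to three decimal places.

MgO (M=40.304): mol = 0.39698; Mg = 0.39698, O = 0.39698.
FeO (M=71.844): mol = 0.71015; Fe = 0.71015, O = 0.71015.
SiO2 (M=60.083): mol = 0.55856; Si = 0.55856, O = 1.11712.
ΣO = 2.22425; factor = 4/ΣO = 1.79836.
Si apfu = 0.55856 × 1.79836 = 1.004.

1.004 Si apfu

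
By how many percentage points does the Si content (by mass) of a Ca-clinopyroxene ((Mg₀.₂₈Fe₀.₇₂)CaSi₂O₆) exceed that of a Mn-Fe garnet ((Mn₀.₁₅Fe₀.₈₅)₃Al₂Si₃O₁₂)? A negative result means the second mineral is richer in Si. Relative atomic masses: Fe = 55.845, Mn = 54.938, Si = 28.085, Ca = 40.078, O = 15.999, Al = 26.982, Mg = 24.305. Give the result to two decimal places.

6.54 percentage points

M((Mg₀.₂₈Fe₀.₇₂)CaSi₂O₆) = 239.256 g/mol, so wt% Si = 56.170/239.256 × 100 = 23.48%.
M((Mn₀.₁₅Fe₀.₈₅)₃Al₂Si₃O₁₂) = 497.334 g/mol, so wt% Si = 84.255/497.334 × 100 = 16.94%.
23.48 − 16.94 = 6.54 pp.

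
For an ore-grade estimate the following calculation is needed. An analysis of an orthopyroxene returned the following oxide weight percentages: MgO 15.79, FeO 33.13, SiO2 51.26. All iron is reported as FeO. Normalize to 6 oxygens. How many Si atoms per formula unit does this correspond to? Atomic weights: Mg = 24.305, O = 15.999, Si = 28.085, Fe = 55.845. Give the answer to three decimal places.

MgO (M=40.304): mol = 0.39177; Mg = 0.39177, O = 0.39177.
FeO (M=71.844): mol = 0.46114; Fe = 0.46114, O = 0.46114.
SiO2 (M=60.083): mol = 0.85315; Si = 0.85315, O = 1.70630.
ΣO = 2.55921; factor = 6/ΣO = 2.34447.
Si apfu = 0.85315 × 2.34447 = 2.000.

2.000 Si apfu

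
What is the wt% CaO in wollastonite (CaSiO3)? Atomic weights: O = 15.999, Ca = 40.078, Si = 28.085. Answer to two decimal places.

48.28 wt%

M(CaSiO3) = 116.160 g/mol; M(CaO) = 56.077 g/mol.
Moles CaO per formula unit = 1 Ca ÷ 1 = 1.0000.
CaO fraction = (1.0000 × 56.077) / 116.160 = 56.077/116.160 = 0.4828.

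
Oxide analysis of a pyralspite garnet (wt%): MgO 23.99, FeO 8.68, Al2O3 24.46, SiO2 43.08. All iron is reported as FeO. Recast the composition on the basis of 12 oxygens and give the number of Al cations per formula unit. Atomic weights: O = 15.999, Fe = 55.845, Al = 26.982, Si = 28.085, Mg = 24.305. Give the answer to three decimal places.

MgO: 23.99/40.304 = 0.59523 mol → 0.59523 mol Mg, 0.59523 mol O.
FeO: 8.68/71.844 = 0.12082 mol → 0.12082 mol Fe, 0.12082 mol O.
Al2O3: 24.46/101.961 = 0.23990 mol → 0.47980 mol Al, 0.71970 mol O.
SiO2: 43.08/60.083 = 0.71701 mol → 0.71701 mol Si, 1.43402 mol O.
Total oxygen = 2.86977 mol. Normalization factor = 12/2.86977 = 4.18152.
Al per 12 O = 0.47980 × 4.18152 = 2.006.

2.006 Al apfu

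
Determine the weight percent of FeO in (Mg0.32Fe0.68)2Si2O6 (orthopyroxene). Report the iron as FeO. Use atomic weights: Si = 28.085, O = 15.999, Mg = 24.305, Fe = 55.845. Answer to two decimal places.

M((Mg0.32Fe0.68)2Si2O6) = 243.668 g/mol; M(FeO) = 71.844 g/mol.
Moles FeO per formula unit = 1.36 Fe ÷ 1 = 1.3600.
FeO fraction = (1.3600 × 71.844) / 243.668 = 97.708/243.668 = 0.4010.

40.10 wt%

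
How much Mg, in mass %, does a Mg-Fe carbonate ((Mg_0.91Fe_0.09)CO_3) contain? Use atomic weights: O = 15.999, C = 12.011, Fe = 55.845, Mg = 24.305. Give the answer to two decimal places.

Formula mass = 0.91·24.305 + 0.09·55.845 + 1·12.011 + 3·15.999 = 87.152 g/mol, of which 22.118 g is Mg.
So Mg makes up 22.118/87.152 = 0.2538 of the mass, i.e. 25.38%.

25.38 mass %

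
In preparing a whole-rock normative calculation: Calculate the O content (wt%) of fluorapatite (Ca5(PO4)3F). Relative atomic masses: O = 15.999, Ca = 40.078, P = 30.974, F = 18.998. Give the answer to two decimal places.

M(Ca5(PO4)3F) = 504.298 g/mol.
O contributes 12 × 15.999 = 191.988 g per mole.
191.988/504.298 = 0.3807 → 38.07%.

38.07 wt%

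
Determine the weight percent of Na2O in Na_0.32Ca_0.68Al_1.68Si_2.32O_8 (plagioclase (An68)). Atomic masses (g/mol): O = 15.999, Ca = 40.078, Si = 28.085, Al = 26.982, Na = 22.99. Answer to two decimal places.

M(Na_0.32Ca_0.68Al_1.68Si_2.32O_8) = 273.089 g/mol; M(Na2O) = 61.979 g/mol.
Moles Na2O per formula unit = 0.32 Na ÷ 2 = 0.1600.
Na2O fraction = (0.1600 × 61.979) / 273.089 = 9.917/273.089 = 0.0363.

3.63 wt%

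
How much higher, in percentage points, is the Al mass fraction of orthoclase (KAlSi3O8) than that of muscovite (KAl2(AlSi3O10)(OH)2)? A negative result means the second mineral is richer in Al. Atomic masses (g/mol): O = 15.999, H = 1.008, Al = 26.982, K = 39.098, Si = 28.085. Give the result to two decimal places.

-10.63 percentage points

Al in KAlSi3O8: molar mass 278.327 g/mol; 1×26.982 = 26.982 g → 9.69 wt%.
Al in KAl2(AlSi3O10)(OH)2: molar mass 398.303 g/mol; 3×26.982 = 80.946 g → 20.32 wt%.
Difference = 9.69 − 20.32 = -10.63 percentage points.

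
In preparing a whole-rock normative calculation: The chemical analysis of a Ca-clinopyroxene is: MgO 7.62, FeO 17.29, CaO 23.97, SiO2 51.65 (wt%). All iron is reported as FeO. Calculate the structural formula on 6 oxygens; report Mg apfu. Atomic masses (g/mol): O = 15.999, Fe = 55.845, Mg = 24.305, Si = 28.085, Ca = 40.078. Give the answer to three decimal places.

0.440 Mg apfu

MgO (M=40.304): mol = 0.18906; Mg = 0.18906, O = 0.18906.
FeO (M=71.844): mol = 0.24066; Fe = 0.24066, O = 0.24066.
CaO (M=56.077): mol = 0.42745; Ca = 0.42745, O = 0.42745.
SiO2 (M=60.083): mol = 0.85964; Si = 0.85964, O = 1.71928.
ΣO = 2.57645; factor = 6/ΣO = 2.32879.
Mg apfu = 0.18906 × 2.32879 = 0.440.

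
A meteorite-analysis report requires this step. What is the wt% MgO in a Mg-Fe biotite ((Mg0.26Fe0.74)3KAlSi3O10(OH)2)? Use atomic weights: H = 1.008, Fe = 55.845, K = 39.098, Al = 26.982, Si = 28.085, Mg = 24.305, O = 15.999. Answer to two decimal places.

6.45 wt%

Molar mass of (Mg0.26Fe0.74)3KAlSi3O10(OH)2 = 0.78·24.305 + 2.22·55.845 + 1·39.098 + 1·26.982 + 3·28.085 + 12·15.999 + 2·1.008 = 487.273 g/mol.
Each formula unit contains 0.78 Mg, equivalent to 0.78/1 = 0.7800 mol MgO.
M(MgO) = 1×24.305 + 1×15.999 = 40.304 g/mol.
Mass of MgO per formula unit = 0.7800 × 40.304 = 31.437 g.
MgO wt% = 31.437 / 487.273 × 100 = 6.45%.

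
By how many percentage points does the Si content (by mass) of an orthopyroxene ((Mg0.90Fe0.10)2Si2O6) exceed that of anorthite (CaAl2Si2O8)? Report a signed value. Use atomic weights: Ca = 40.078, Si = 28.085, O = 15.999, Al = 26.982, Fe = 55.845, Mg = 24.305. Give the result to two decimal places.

Si in (Mg0.90Fe0.10)2Si2O6: molar mass 207.082 g/mol; 2×28.085 = 56.170 g → 27.12 wt%.
Si in CaAl2Si2O8: molar mass 278.204 g/mol; 2×28.085 = 56.170 g → 20.19 wt%.
Difference = 27.12 − 20.19 = 6.93 percentage points.

6.93 percentage points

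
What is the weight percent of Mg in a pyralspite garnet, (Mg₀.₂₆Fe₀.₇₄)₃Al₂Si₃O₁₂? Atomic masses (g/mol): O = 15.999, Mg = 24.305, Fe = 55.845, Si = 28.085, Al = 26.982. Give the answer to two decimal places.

4.01 mass %

M((Mg₀.₂₆Fe₀.₇₄)₃Al₂Si₃O₁₂) = 473.141 g/mol.
Mg contributes 0.78 × 24.305 = 18.958 g per mole.
18.958/473.141 = 0.0401 → 4.01%.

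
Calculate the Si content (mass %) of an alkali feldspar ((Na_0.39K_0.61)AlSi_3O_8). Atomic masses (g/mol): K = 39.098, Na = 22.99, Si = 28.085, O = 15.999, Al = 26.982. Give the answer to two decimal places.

M((Na_0.39K_0.61)AlSi_3O_8) = 272.045 g/mol.
Si contributes 3 × 28.085 = 84.255 g per mole.
84.255/272.045 = 0.3097 → 30.97%.

30.97 mass %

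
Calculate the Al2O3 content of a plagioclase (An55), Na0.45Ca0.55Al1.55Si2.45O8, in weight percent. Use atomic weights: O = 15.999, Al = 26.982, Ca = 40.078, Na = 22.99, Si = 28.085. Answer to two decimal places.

29.16 wt%

M(Na0.45Ca0.55Al1.55Si2.45O8) = 271.011 g/mol; M(Al2O3) = 101.961 g/mol.
Moles Al2O3 per formula unit = 1.55 Al ÷ 2 = 0.7750.
Al2O3 fraction = (0.7750 × 101.961) / 271.011 = 79.020/271.011 = 0.2916.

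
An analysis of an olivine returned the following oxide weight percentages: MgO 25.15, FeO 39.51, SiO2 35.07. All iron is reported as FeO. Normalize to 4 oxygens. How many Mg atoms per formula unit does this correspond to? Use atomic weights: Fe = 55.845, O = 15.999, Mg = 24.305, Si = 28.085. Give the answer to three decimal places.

1.066 Mg apfu

MgO (M=40.304): mol = 0.62401; Mg = 0.62401, O = 0.62401.
FeO (M=71.844): mol = 0.54994; Fe = 0.54994, O = 0.54994.
SiO2 (M=60.083): mol = 0.58369; Si = 0.58369, O = 1.16738.
ΣO = 2.34133; factor = 4/ΣO = 1.70843.
Mg apfu = 0.62401 × 1.70843 = 1.066.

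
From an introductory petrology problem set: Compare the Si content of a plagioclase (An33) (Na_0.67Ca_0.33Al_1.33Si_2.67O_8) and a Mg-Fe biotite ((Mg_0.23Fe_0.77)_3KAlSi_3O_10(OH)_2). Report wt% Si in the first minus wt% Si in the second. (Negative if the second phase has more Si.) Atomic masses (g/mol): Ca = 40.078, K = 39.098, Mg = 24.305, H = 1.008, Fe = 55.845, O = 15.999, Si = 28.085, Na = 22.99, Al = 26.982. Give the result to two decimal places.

10.84 percentage points

Si in Na_0.67Ca_0.33Al_1.33Si_2.67O_8: molar mass 267.494 g/mol; 2.67×28.085 = 74.987 g → 28.03 wt%.
Si in (Mg_0.23Fe_0.77)_3KAlSi_3O_10(OH)_2: molar mass 490.111 g/mol; 3×28.085 = 84.255 g → 17.19 wt%.
Difference = 28.03 − 17.19 = 10.84 percentage points.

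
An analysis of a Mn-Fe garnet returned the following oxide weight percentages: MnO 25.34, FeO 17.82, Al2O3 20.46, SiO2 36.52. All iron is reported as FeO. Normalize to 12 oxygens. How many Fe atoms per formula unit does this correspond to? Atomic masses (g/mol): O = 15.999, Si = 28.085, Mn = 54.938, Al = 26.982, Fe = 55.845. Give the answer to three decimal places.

MnO (M=70.937): mol = 0.35722; Mn = 0.35722, O = 0.35722.
FeO (M=71.844): mol = 0.24804; Fe = 0.24804, O = 0.24804.
Al2O3 (M=101.961): mol = 0.20066; Al = 0.40132, O = 0.60198.
SiO2 (M=60.083): mol = 0.60783; Si = 0.60783, O = 1.21566.
ΣO = 2.42290; factor = 12/ΣO = 4.95274.
Fe apfu = 0.24804 × 4.95274 = 1.228.

1.228 Fe apfu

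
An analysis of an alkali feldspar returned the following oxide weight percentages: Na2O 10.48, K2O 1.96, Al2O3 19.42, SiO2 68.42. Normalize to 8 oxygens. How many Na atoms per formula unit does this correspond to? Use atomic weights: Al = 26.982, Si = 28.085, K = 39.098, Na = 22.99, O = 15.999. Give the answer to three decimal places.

0.890 Na apfu

10.48 wt% Na2O ÷ 61.979 g/mol = 0.16909 mol, giving 0.33818 Na and 0.16909 O.
1.96 wt% K2O ÷ 94.195 g/mol = 0.02081 mol, giving 0.04162 K and 0.02081 O.
19.42 wt% Al2O3 ÷ 101.961 g/mol = 0.19046 mol, giving 0.38092 Al and 0.57138 O.
68.42 wt% SiO2 ÷ 60.083 g/mol = 1.13876 mol, giving 1.13876 Si and 2.27752 O.
Oxygen sums to 3.03880; scaling by 8/3.03880 = 2.63262 puts the formula on 8 O.
Na: 0.33818 × 2.63262 = 0.890 atoms per formula unit.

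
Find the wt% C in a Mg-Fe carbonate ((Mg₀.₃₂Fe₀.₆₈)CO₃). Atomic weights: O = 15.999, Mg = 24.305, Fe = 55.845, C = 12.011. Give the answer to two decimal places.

M((Mg₀.₃₂Fe₀.₆₈)CO₃) = 105.760 g/mol.
C contributes 1 × 12.011 = 12.011 g per mole.
12.011/105.760 = 0.1136 → 11.36%.

11.36 wt%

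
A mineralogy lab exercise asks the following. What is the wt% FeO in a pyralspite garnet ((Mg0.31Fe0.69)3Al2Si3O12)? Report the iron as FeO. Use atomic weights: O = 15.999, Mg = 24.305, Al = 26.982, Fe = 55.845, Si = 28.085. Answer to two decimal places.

M((Mg0.31Fe0.69)3Al2Si3O12) = 468.410 g/mol; M(FeO) = 71.844 g/mol.
Moles FeO per formula unit = 2.07 Fe ÷ 1 = 2.0700.
FeO fraction = (2.0700 × 71.844) / 468.410 = 148.717/468.410 = 0.3175.

31.75 wt%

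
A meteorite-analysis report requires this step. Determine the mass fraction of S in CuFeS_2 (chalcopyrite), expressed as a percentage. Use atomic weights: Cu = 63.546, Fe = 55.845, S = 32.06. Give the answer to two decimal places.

M(CuFeS_2) = 183.511 g/mol.
S contributes 2 × 32.06 = 64.120 g per mole.
64.120/183.511 = 0.3494 → 34.94%.

34.94 mass %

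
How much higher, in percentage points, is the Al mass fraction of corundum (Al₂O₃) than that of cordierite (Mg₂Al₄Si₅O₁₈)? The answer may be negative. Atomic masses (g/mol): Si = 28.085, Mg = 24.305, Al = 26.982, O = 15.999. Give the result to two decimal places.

34.48 percentage points

First mineral: 53.964 g Al in 101.961 g formula = 52.93 wt% Al.
Second mineral: 107.928 g Al in 584.945 g formula = 18.45 wt% Al.
52.93% − 18.45% gives a difference of 34.48 percentage points.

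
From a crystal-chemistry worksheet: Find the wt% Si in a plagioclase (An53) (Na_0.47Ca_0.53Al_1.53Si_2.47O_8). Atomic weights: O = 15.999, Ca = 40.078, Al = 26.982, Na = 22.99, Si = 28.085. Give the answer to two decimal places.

25.63 mass %

Formula mass = 0.47*22.99 + 0.53*40.078 + 1.53*26.982 + 2.47*28.085 + 8*15.999 = 270.691 g/mol, of which 69.370 g is Si.
So Si makes up 69.370/270.691 = 0.2563 of the mass, i.e. 25.63%.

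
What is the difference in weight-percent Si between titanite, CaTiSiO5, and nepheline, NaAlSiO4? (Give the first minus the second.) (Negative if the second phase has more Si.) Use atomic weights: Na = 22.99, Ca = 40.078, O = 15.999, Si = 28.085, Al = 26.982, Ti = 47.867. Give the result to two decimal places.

M(CaTiSiO5) = 196.025 g/mol, so wt% Si = 28.085/196.025 × 100 = 14.33%.
M(NaAlSiO4) = 142.053 g/mol, so wt% Si = 28.085/142.053 × 100 = 19.77%.
14.33 − 19.77 = -5.44 pp.

-5.44 percentage points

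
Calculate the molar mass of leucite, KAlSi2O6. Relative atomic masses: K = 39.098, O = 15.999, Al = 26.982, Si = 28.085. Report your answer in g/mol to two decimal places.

K: 1 × 39.098 = 39.0980
Al: 1 × 26.982 = 26.9820
Si: 2 × 28.085 = 56.1700
O: 6 × 15.999 = 95.9940
Summing the contributions gives the formula mass.

218.24 g/mol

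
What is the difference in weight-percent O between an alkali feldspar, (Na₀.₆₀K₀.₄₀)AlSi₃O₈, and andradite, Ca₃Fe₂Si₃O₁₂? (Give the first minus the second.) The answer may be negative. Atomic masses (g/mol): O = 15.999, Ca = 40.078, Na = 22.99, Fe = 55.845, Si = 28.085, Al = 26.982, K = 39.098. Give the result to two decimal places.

9.86 percentage points

O in (Na₀.₆₀K₀.₄₀)AlSi₃O₈: molar mass 268.662 g/mol; 8×15.999 = 127.992 g → 47.64 wt%.
O in Ca₃Fe₂Si₃O₁₂: molar mass 508.167 g/mol; 12×15.999 = 191.988 g → 37.78 wt%.
Difference = 47.64 − 37.78 = 9.86 percentage points.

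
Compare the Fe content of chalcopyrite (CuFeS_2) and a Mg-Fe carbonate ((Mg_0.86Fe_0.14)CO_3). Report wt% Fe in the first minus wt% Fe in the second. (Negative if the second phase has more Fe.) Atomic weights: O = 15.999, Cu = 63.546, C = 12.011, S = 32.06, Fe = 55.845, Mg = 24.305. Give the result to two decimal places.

First mineral: 55.845 g Fe in 183.511 g formula = 30.43 wt% Fe.
Second mineral: 7.818 g Fe in 88.729 g formula = 8.81 wt% Fe.
30.43% − 8.81% gives a difference of 21.62 percentage points.

21.62 percentage points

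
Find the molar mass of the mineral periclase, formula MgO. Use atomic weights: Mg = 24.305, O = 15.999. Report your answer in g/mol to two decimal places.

Mg: 1 × 24.305 = 24.3050
O: 1 × 15.999 = 15.9990
Summing the contributions gives the formula mass.

40.30 g/mol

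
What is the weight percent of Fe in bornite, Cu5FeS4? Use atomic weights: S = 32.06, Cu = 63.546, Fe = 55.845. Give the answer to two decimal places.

11.13 wt%

Molar mass of Cu5FeS4: 5×63.546 + 1×55.845 + 4×32.06 = 501.815 g/mol.
Mass of Fe per formula unit: 1 × 55.845 = 55.845 g.
Weight fraction Fe = 55.845 / 501.815 = 0.1113.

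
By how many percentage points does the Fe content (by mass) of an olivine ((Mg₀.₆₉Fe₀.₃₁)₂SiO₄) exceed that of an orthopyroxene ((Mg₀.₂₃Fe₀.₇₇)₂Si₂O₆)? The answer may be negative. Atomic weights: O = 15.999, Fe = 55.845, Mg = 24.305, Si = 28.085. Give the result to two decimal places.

-12.88 percentage points

First mineral: 34.624 g Fe in 160.246 g formula = 21.61 wt% Fe.
Second mineral: 86.001 g Fe in 249.346 g formula = 34.49 wt% Fe.
21.61% − 34.49% gives a difference of -12.88 percentage points.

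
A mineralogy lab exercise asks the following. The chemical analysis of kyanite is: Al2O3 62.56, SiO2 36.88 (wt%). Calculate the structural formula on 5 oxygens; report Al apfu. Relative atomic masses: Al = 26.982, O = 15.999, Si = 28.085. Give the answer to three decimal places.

Al2O3 (M=101.961): mol = 0.61357; Al = 1.22714, O = 1.84071.
SiO2 (M=60.083): mol = 0.61382; Si = 0.61382, O = 1.22764.
ΣO = 3.06835; factor = 5/ΣO = 1.62954.
Al apfu = 1.22714 × 1.62954 = 2.000.

2.000 Al apfu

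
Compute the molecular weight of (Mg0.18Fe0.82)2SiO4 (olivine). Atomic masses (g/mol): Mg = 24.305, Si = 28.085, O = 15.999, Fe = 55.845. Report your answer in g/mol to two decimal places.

The formula mass is the sum 0.36×24.305 + 1.64×55.845 + 1×28.085 + 4×15.999.

192.42 g/mol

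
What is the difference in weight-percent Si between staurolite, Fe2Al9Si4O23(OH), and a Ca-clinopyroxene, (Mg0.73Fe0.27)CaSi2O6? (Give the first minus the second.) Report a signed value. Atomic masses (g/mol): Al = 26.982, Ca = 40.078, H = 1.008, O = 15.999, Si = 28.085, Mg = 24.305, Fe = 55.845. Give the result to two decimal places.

M(Fe2Al9Si4O23(OH)) = 851.852 g/mol, so wt% Si = 112.340/851.852 × 100 = 13.19%.
M((Mg0.73Fe0.27)CaSi2O6) = 225.063 g/mol, so wt% Si = 56.170/225.063 × 100 = 24.96%.
13.19 − 24.96 = -11.77 pp.

-11.77 percentage points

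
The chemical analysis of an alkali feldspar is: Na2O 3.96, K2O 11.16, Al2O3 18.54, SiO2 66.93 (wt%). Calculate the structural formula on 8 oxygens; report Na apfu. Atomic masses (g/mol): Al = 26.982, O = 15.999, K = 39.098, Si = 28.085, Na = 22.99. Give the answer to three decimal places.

Na2O (M=61.979): mol = 0.06389; Na = 0.12778, O = 0.06389.
K2O (M=94.195): mol = 0.11848; K = 0.23696, O = 0.11848.
Al2O3 (M=101.961): mol = 0.18183; Al = 0.36366, O = 0.54549.
SiO2 (M=60.083): mol = 1.11396; Si = 1.11396, O = 2.22792.
ΣO = 2.95578; factor = 8/ΣO = 2.70656.
Na apfu = 0.12778 × 2.70656 = 0.346.

0.346 Na apfu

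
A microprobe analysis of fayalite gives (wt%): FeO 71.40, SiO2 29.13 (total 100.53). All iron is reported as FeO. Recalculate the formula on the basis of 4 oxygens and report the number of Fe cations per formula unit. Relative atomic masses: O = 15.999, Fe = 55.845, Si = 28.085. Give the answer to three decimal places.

FeO: 71.40/71.844 = 0.99382 mol → 0.99382 mol Fe, 0.99382 mol O.
SiO2: 29.13/60.083 = 0.48483 mol → 0.48483 mol Si, 0.96966 mol O.
Total oxygen = 1.96348 mol. Normalization factor = 4/1.96348 = 2.03720.
Fe per 4 O = 0.99382 × 2.03720 = 2.025.

2.025 Fe apfu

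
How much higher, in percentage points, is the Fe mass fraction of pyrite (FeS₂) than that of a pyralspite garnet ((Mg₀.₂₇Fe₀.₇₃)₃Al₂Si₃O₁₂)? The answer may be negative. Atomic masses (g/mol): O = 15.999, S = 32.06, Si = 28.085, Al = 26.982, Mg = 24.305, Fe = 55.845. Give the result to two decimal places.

20.65 percentage points

M(FeS₂) = 119.965 g/mol, so wt% Fe = 55.845/119.965 × 100 = 46.55%.
M((Mg₀.₂₇Fe₀.₇₃)₃Al₂Si₃O₁₂) = 472.195 g/mol, so wt% Fe = 122.301/472.195 × 100 = 25.90%.
46.55 − 25.90 = 20.65 pp.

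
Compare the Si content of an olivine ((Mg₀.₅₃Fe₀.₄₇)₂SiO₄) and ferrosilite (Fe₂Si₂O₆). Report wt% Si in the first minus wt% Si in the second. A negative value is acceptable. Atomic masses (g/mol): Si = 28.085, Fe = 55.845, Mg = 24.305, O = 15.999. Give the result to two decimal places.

M((Mg₀.₅₃Fe₀.₄₇)₂SiO₄) = 170.339 g/mol, so wt% Si = 28.085/170.339 × 100 = 16.49%.
M(Fe₂Si₂O₆) = 263.854 g/mol, so wt% Si = 56.170/263.854 × 100 = 21.29%.
16.49 − 21.29 = -4.80 pp.

-4.80 percentage points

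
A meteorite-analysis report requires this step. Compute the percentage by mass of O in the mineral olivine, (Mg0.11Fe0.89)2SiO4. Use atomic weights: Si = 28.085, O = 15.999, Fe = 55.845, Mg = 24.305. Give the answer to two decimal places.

32.51 wt%

Formula mass = 0.22×24.305 + 1.78×55.845 + 1×28.085 + 4×15.999 = 196.832 g/mol, of which 63.996 g is O.
So O makes up 63.996/196.832 = 0.3251 of the mass, i.e. 32.51%.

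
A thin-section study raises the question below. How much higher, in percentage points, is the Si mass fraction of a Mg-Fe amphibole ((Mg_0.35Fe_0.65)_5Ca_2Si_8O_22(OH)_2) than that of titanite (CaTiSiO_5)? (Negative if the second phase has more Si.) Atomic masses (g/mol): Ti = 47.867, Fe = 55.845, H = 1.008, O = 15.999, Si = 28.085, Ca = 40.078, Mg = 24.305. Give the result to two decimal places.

M((Mg_0.35Fe_0.65)_5Ca_2Si_8O_22(OH)_2) = 914.858 g/mol, so wt% Si = 224.680/914.858 × 100 = 24.56%.
M(CaTiSiO_5) = 196.025 g/mol, so wt% Si = 28.085/196.025 × 100 = 14.33%.
24.56 − 14.33 = 10.23 pp.

10.23 percentage points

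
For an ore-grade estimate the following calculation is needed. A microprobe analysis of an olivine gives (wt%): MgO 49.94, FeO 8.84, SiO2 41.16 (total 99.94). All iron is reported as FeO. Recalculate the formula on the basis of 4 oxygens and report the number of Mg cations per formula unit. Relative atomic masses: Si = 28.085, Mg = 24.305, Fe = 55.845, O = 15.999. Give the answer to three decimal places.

1.814 Mg apfu

MgO (M=40.304): mol = 1.23908; Mg = 1.23908, O = 1.23908.
FeO (M=71.844): mol = 0.12304; Fe = 0.12304, O = 0.12304.
SiO2 (M=60.083): mol = 0.68505; Si = 0.68505, O = 1.37010.
ΣO = 2.73222; factor = 4/ΣO = 1.46401.
Mg apfu = 1.23908 × 1.46401 = 1.814.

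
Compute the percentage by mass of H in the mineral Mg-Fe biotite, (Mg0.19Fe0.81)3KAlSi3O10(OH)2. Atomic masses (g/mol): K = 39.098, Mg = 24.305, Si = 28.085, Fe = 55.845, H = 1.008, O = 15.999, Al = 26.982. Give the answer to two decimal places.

0.41 weight percent

Formula mass = 0.57·24.305 + 2.43·55.845 + 1·39.098 + 1·26.982 + 3·28.085 + 12·15.999 + 2·1.008 = 493.896 g/mol, of which 2.016 g is H.
So H makes up 2.016/493.896 = 0.0041 of the mass, i.e. 0.41%.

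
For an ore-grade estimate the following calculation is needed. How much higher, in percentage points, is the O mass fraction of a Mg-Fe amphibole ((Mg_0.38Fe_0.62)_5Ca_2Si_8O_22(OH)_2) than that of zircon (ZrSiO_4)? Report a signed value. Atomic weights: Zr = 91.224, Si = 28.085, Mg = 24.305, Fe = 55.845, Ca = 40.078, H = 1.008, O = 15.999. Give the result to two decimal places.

7.28 percentage points

M((Mg_0.38Fe_0.62)_5Ca_2Si_8O_22(OH)_2) = 910.127 g/mol, so wt% O = 383.976/910.127 × 100 = 42.19%.
M(ZrSiO_4) = 183.305 g/mol, so wt% O = 63.996/183.305 × 100 = 34.91%.
42.19 − 34.91 = 7.28 pp.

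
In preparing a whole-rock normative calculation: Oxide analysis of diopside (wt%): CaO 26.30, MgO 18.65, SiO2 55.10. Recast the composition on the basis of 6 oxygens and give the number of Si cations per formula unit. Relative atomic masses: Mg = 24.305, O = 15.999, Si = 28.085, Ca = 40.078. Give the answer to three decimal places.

1.989 Si apfu

CaO: 26.30/56.077 = 0.46900 mol → 0.46900 mol Ca, 0.46900 mol O.
MgO: 18.65/40.304 = 0.46273 mol → 0.46273 mol Mg, 0.46273 mol O.
SiO2: 55.10/60.083 = 0.91706 mol → 0.91706 mol Si, 1.83412 mol O.
Total oxygen = 2.76585 mol. Normalization factor = 6/2.76585 = 2.16932.
Si per 6 O = 0.91706 × 2.16932 = 1.989.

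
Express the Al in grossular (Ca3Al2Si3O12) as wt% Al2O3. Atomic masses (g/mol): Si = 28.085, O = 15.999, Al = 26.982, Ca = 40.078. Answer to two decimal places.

Molar mass of Ca3Al2Si3O12 = 3×40.078 + 2×26.982 + 3×28.085 + 12×15.999 = 450.441 g/mol.
Each formula unit contains 2 Al, equivalent to 2/2 = 1.0000 mol Al2O3.
M(Al2O3) = 2×26.982 + 3×15.999 = 101.961 g/mol.
Mass of Al2O3 per formula unit = 1.0000 × 101.961 = 101.961 g.
Al2O3 wt% = 101.961 / 450.441 × 100 = 22.64%.

22.64 wt%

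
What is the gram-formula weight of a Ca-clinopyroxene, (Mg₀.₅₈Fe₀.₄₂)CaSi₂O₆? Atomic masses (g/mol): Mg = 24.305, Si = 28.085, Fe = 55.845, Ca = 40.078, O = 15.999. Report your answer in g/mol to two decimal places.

M = 0.58(24.305) + 0.42(55.845) + 1(40.078) + 2(28.085) + 6(15.999)

229.79 g/mol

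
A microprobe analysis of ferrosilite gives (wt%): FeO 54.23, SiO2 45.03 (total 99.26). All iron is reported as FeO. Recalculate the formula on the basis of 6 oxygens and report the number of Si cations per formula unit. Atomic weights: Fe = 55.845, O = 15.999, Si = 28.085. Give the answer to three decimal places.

1.995 Si apfu

54.23 wt% FeO ÷ 71.844 g/mol = 0.75483 mol, giving 0.75483 Fe and 0.75483 O.
45.03 wt% SiO2 ÷ 60.083 g/mol = 0.74946 mol, giving 0.74946 Si and 1.49892 O.
Oxygen sums to 2.25375; scaling by 6/2.25375 = 2.66223 puts the formula on 6 O.
Si: 0.74946 × 2.66223 = 1.995 atoms per formula unit.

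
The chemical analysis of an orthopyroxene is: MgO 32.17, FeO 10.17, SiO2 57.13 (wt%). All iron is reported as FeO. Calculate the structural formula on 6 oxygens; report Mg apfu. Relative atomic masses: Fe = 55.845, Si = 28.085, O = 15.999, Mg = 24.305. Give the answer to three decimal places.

1.685 Mg apfu

MgO: 32.17/40.304 = 0.79818 mol → 0.79818 mol Mg, 0.79818 mol O.
FeO: 10.17/71.844 = 0.14156 mol → 0.14156 mol Fe, 0.14156 mol O.
SiO2: 57.13/60.083 = 0.95085 mol → 0.95085 mol Si, 1.90170 mol O.
Total oxygen = 2.84144 mol. Normalization factor = 6/2.84144 = 2.11161.
Mg per 6 O = 0.79818 × 2.11161 = 1.685.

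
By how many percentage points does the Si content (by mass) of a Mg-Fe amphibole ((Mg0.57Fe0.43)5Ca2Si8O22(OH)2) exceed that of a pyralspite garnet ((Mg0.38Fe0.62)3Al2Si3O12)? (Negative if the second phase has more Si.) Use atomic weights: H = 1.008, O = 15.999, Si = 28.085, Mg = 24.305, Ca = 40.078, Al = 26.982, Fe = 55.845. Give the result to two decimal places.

M((Mg0.57Fe0.43)5Ca2Si8O22(OH)2) = 880.164 g/mol, so wt% Si = 224.680/880.164 × 100 = 25.53%.
M((Mg0.38Fe0.62)3Al2Si3O12) = 461.786 g/mol, so wt% Si = 84.255/461.786 × 100 = 18.25%.
25.53 − 18.25 = 7.28 pp.

7.28 percentage points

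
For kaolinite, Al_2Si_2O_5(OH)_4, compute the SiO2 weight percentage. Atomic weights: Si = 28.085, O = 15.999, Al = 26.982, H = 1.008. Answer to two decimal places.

46.55 wt%

Formula mass = 258.157 g/mol.
2 Si → 2.0000 mol SiO2 per formula unit; M(SiO2) = 60.083, so SiO2 mass = 120.166 g.
120.166/258.157 × 100 = 46.55 wt%.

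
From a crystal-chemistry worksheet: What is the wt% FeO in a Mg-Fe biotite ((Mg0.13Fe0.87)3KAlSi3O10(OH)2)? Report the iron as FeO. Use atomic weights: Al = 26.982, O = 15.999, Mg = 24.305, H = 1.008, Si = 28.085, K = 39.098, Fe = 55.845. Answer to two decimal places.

Molar mass of (Mg0.13Fe0.87)3KAlSi3O10(OH)2 = 0.39·24.305 + 2.61·55.845 + 1·39.098 + 1·26.982 + 3·28.085 + 12·15.999 + 2·1.008 = 499.573 g/mol.
Each formula unit contains 2.61 Fe, equivalent to 2.61/1 = 2.6100 mol FeO.
M(FeO) = 1×55.845 + 1×15.999 = 71.844 g/mol.
Mass of FeO per formula unit = 2.6100 × 71.844 = 187.513 g.
FeO wt% = 187.513 / 499.573 × 100 = 37.53%.

37.53 wt%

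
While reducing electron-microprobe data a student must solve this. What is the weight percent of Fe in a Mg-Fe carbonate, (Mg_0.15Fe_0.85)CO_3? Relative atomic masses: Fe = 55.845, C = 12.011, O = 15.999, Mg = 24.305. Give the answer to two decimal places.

42.72 wt%

Molar mass of (Mg_0.15Fe_0.85)CO_3: 0.15×24.305 + 0.85×55.845 + 1×12.011 + 3×15.999 = 111.122 g/mol.
Mass of Fe per formula unit: 0.85 × 55.845 = 47.468 g.
Weight fraction Fe = 47.468 / 111.122 = 0.4272.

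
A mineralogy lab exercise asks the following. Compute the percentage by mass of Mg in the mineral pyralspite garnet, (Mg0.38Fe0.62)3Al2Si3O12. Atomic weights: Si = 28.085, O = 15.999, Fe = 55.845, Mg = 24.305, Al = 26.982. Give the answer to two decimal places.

6.00 wt%

Molar mass of (Mg0.38Fe0.62)3Al2Si3O12: 1.14×24.305 + 1.86×55.845 + 2×26.982 + 3×28.085 + 12×15.999 = 461.786 g/mol.
Mass of Mg per formula unit: 1.14 × 24.305 = 27.708 g.
Weight fraction Mg = 27.708 / 461.786 = 0.0600.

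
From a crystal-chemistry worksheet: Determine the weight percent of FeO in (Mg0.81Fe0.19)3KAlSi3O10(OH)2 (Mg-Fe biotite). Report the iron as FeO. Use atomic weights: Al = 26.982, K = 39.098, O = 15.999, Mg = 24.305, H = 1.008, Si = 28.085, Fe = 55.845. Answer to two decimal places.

Molar mass of (Mg0.81Fe0.19)3KAlSi3O10(OH)2 = 2.43·24.305 + 0.57·55.845 + 1·39.098 + 1·26.982 + 3·28.085 + 12·15.999 + 2·1.008 = 435.232 g/mol.
Each formula unit contains 0.57 Fe, equivalent to 0.57/1 = 0.5700 mol FeO.
M(FeO) = 1×55.845 + 1×15.999 = 71.844 g/mol.
Mass of FeO per formula unit = 0.5700 × 71.844 = 40.951 g.
FeO wt% = 40.951 / 435.232 × 100 = 9.41%.

9.41 wt%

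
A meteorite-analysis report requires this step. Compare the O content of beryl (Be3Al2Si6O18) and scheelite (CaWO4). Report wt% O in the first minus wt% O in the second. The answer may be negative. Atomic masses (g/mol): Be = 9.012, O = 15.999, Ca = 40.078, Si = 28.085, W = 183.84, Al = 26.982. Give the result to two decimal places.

O in Be3Al2Si6O18: molar mass 537.492 g/mol; 18×15.999 = 287.982 g → 53.58 wt%.
O in CaWO4: molar mass 287.914 g/mol; 4×15.999 = 63.996 g → 22.23 wt%.
Difference = 53.58 − 22.23 = 31.35 percentage points.

31.35 percentage points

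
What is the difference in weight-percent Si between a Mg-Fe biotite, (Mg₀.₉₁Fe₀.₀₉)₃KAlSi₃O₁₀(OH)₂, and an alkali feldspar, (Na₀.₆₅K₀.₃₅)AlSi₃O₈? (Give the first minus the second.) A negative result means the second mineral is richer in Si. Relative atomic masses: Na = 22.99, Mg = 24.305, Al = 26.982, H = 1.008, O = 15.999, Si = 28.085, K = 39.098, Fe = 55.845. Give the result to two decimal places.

M((Mg₀.₉₁Fe₀.₀₉)₃KAlSi₃O₁₀(OH)₂) = 425.770 g/mol, so wt% Si = 84.255/425.770 × 100 = 19.79%.
M((Na₀.₆₅K₀.₃₅)AlSi₃O₈) = 267.857 g/mol, so wt% Si = 84.255/267.857 × 100 = 31.46%.
19.79 − 31.46 = -11.67 pp.

-11.67 percentage points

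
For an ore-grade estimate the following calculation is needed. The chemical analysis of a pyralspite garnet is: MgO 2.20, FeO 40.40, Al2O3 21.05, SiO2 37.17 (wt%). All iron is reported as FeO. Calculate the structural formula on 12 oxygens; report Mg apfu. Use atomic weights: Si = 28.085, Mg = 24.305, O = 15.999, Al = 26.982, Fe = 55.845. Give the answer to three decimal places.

0.265 Mg apfu

MgO: 2.20/40.304 = 0.05459 mol → 0.05459 mol Mg, 0.05459 mol O.
FeO: 40.40/71.844 = 0.56233 mol → 0.56233 mol Fe, 0.56233 mol O.
Al2O3: 21.05/101.961 = 0.20645 mol → 0.41290 mol Al, 0.61935 mol O.
SiO2: 37.17/60.083 = 0.61864 mol → 0.61864 mol Si, 1.23728 mol O.
Total oxygen = 2.47355 mol. Normalization factor = 12/2.47355 = 4.85133.
Mg per 12 O = 0.05459 × 4.85133 = 0.265.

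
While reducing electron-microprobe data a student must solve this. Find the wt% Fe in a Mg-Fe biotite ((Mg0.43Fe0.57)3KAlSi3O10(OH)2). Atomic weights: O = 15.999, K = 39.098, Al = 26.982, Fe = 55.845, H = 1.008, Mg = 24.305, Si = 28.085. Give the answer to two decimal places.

20.27 wt%

M((Mg0.43Fe0.57)3KAlSi3O10(OH)2) = 471.187 g/mol.
Fe contributes 1.71 × 55.845 = 95.495 g per mole.
95.495/471.187 = 0.2027 → 20.27%.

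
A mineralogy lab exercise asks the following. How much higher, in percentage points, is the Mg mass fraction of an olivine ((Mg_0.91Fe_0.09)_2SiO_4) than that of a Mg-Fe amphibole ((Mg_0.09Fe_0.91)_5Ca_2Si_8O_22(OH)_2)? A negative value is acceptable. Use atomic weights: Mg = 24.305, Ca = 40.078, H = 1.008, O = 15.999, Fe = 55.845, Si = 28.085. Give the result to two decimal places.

First mineral: 44.235 g Mg in 146.368 g formula = 30.22 wt% Mg.
Second mineral: 10.937 g Mg in 955.860 g formula = 1.14 wt% Mg.
30.22% − 1.14% gives a difference of 29.08 percentage points.

29.08 percentage points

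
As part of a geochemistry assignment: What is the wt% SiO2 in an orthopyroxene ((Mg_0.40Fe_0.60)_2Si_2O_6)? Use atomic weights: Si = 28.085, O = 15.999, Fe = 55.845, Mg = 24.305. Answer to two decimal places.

M((Mg_0.40Fe_0.60)_2Si_2O_6) = 238.622 g/mol; M(SiO2) = 60.083 g/mol.
Moles SiO2 per formula unit = 2 Si ÷ 1 = 2.0000.
SiO2 fraction = (2.0000 × 60.083) / 238.622 = 120.166/238.622 = 0.5036.

50.36 wt%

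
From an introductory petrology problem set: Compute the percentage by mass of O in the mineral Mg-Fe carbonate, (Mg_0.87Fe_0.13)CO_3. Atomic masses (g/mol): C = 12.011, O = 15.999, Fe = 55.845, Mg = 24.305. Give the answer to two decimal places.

54.29 weight percent

M((Mg_0.87Fe_0.13)CO_3) = 88.413 g/mol.
O contributes 3 × 15.999 = 47.997 g per mole.
47.997/88.413 = 0.5429 → 54.29%.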